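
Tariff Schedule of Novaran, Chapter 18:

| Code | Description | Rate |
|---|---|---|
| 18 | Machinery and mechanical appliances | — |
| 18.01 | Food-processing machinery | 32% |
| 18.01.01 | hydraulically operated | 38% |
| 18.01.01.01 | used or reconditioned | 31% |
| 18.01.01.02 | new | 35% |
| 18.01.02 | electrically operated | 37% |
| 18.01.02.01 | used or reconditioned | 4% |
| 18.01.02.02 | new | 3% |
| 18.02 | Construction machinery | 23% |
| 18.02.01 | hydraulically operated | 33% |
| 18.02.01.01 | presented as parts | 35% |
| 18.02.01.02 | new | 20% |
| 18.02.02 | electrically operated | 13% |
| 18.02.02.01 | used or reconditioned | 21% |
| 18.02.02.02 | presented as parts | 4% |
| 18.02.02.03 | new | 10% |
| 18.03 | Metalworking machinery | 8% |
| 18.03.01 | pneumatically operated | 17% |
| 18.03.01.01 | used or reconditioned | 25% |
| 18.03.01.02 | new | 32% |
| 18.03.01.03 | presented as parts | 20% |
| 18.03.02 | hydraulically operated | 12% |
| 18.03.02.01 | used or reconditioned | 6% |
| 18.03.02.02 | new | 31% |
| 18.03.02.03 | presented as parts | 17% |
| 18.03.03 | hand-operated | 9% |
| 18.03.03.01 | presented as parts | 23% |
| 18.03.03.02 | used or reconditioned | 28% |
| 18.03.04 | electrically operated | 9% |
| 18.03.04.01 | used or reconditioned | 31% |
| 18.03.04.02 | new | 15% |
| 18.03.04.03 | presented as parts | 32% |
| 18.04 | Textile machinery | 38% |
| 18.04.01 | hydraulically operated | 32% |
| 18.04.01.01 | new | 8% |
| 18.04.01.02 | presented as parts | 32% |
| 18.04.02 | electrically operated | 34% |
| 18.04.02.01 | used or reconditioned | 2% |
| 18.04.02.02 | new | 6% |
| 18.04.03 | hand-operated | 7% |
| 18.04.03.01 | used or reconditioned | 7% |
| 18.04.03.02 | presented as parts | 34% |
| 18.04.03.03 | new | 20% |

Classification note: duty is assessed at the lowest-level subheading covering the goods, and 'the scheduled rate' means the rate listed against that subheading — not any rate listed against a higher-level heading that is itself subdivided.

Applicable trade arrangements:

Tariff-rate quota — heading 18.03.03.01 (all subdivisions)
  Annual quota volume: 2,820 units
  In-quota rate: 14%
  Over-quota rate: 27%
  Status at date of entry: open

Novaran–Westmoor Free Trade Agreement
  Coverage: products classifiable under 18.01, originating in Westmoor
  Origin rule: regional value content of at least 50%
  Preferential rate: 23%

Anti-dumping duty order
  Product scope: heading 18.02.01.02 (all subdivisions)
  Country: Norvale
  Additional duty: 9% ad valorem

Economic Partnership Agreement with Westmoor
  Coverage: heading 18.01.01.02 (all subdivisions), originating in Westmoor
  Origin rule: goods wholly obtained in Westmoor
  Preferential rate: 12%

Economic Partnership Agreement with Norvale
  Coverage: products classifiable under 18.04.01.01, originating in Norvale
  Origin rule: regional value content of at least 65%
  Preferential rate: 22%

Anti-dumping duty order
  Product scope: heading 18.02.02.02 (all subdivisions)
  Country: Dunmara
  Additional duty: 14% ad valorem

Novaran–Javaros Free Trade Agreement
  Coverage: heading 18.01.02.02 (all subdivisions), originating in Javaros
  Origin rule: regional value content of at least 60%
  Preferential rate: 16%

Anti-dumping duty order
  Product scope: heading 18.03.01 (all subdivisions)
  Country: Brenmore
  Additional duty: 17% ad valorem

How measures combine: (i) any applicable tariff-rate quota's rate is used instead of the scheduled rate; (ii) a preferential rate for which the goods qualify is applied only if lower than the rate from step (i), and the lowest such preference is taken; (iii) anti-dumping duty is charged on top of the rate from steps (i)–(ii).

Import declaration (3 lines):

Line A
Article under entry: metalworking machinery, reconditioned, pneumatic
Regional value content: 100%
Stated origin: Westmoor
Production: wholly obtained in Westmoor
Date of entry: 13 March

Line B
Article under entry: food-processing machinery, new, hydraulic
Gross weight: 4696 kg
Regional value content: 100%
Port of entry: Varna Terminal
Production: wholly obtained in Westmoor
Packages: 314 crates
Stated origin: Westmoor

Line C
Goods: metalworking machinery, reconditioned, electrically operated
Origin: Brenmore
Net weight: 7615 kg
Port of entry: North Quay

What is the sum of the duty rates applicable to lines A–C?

68%

Line A: metalworking → 18.03; pneumatic → 18.03.01; reconditioned → 18.03.01.01. Scheduled 25%. Westmoor agreement on 18.01: 18.03.01.01 not covered; Westmoor agreement on 18.01.01.02: 18.03.01.01 not covered. → 25%.
Line B: food-processing → 18.01; hydraulic → 18.01.01; new → 18.01.01.02. Scheduled 35%. Westmoor agreement on 18.01: RVC ≥ 50% → 23% available; Westmoor agreement on 18.01.01.02: wholly obtained → 12% available; preferential 12%. → 12%.
Line C: metalworking → 18.03; electrically operated → 18.03.04; reconditioned → 18.03.04.01. Scheduled 31%. No special measure applies. → 31%.
Sum: 25% + 12% + 31% = 68%.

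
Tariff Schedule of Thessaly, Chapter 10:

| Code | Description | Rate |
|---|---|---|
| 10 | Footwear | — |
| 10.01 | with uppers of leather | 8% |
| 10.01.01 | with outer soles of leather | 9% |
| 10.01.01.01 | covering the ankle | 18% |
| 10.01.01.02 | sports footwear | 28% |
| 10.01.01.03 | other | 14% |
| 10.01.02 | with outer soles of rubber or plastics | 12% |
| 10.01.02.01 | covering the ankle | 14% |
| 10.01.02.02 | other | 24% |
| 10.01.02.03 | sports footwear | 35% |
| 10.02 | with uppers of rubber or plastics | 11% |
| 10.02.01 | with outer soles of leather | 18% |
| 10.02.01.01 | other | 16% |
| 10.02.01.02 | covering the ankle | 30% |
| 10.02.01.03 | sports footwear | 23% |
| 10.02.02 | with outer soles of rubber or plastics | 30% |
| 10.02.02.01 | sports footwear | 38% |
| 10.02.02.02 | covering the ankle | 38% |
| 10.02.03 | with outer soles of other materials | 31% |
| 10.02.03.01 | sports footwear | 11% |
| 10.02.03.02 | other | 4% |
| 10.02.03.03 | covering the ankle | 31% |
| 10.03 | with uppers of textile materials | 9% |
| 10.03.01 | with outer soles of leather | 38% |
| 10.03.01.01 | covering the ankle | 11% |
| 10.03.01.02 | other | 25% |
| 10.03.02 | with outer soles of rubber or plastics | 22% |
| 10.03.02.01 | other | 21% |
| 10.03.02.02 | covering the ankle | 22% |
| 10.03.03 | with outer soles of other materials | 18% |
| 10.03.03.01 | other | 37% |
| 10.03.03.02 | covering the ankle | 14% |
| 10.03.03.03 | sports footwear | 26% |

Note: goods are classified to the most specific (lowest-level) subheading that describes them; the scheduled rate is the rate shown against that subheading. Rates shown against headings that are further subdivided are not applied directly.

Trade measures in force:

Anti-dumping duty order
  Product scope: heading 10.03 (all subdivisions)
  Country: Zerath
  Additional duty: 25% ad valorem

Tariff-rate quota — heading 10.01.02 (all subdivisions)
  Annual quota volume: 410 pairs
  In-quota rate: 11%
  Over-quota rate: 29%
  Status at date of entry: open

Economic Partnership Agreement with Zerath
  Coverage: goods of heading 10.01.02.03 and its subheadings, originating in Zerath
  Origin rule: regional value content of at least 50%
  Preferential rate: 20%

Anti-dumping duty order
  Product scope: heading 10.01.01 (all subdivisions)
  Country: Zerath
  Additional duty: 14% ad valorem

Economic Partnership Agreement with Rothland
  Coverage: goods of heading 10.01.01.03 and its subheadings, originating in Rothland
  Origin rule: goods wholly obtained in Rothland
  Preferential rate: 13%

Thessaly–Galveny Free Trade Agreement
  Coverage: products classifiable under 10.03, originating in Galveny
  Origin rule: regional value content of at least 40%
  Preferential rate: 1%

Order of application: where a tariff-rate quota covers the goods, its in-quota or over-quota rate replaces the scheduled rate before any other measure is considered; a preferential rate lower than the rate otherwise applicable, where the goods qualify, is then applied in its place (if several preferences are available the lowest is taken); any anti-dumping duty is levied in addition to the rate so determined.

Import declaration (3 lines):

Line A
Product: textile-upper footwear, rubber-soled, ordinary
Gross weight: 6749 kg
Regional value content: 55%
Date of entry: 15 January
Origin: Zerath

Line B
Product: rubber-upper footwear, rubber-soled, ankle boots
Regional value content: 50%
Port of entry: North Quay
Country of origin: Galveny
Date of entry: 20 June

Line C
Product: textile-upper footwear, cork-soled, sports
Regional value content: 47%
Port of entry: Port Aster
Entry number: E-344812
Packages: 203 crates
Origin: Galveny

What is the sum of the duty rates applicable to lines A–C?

Line A: textile-upper → 10.03; rubber-soled → 10.03.02; ordinary → 10.03.02.01. Scheduled 21%. Zerath agreement on 10.01.02.03: 10.03.02.01 not covered; anti-dumping (Zerath, 10.03): +25%; total 21% + 25% = 46%. → 46%.
Line B: rubber-upper → 10.02; rubber-soled → 10.02.02; ankle boots → 10.02.02.02. Scheduled 38%. Galveny agreement on 10.03: 10.02.02.02 not covered. → 38%.
Line C: textile-upper → 10.03; cork-soled → 10.03.03; sports → 10.03.03.03. Scheduled 26%. Galveny agreement on 10.03: RVC ≥ 40% → 1% available; preferential 1%. → 1%.
Sum: 46% + 38% + 1% = 85%.

85%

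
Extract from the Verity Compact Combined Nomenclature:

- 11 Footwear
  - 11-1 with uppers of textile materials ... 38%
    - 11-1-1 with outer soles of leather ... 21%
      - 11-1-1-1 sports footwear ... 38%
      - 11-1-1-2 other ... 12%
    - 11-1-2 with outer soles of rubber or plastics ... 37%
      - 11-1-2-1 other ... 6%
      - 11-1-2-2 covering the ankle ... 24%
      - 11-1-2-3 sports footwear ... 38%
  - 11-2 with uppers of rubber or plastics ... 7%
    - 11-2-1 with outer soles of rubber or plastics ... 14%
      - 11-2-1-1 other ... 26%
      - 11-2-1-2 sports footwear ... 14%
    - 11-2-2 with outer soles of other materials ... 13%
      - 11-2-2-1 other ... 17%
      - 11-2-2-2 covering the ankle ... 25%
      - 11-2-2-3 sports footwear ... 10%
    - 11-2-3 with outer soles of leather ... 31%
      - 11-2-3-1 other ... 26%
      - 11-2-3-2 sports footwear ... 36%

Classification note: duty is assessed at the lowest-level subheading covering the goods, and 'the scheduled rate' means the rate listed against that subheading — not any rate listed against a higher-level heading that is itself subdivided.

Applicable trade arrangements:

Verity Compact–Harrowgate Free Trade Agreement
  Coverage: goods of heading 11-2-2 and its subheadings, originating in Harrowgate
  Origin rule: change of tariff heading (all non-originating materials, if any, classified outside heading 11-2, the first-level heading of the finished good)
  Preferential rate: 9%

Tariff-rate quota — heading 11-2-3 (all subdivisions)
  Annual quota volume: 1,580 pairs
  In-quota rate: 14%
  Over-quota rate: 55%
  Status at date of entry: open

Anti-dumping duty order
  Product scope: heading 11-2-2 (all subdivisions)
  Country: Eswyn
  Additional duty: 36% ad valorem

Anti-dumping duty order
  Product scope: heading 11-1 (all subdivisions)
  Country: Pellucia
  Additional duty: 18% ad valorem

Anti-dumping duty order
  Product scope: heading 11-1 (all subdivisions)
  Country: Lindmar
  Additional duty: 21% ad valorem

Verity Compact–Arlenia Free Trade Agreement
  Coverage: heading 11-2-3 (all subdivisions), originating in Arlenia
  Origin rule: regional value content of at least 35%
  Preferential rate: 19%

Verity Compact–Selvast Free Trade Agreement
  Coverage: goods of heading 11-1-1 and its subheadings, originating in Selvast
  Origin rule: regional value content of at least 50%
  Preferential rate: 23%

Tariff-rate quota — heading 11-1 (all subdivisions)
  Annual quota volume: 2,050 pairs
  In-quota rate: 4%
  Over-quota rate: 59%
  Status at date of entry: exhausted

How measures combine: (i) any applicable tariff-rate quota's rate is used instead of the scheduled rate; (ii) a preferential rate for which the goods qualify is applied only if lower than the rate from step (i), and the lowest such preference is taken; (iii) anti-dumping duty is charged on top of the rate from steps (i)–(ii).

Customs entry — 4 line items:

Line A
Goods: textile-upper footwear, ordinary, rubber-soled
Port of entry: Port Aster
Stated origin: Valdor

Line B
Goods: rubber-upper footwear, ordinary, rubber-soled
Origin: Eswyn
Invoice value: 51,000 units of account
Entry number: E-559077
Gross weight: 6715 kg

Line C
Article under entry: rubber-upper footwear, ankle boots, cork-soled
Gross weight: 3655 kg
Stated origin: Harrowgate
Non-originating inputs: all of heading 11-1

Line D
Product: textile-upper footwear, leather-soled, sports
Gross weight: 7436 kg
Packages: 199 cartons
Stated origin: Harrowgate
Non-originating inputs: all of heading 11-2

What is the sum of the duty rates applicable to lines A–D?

Line A: textile-upper → 11-1; rubber-soled → 11-1-2; ordinary → 11-1-2-1. Scheduled 6%. quota on 11-1 exhausted → over-quota 59%. → 59%.
Line B: rubber-upper → 11-2; rubber-soled → 11-2-1; ordinary → 11-2-1-1. Scheduled 26%. No special measure applies. → 26%.
Line C: rubber-upper → 11-2; cork-soled → 11-2-2; ankle boots → 11-2-2-2. Scheduled 25%. Harrowgate agreement on 11-2-2: CTH met → 9% available; preferential 9%. → 9%.
Line D: textile-upper → 11-1; leather-soled → 11-1-1; sports → 11-1-1-1. Scheduled 38%. quota on 11-1 exhausted → over-quota 59%; Harrowgate agreement on 11-2-2: 11-1-1-1 not covered. → 59%.
Sum: 59% + 26% + 9% + 59% = 153%.

153%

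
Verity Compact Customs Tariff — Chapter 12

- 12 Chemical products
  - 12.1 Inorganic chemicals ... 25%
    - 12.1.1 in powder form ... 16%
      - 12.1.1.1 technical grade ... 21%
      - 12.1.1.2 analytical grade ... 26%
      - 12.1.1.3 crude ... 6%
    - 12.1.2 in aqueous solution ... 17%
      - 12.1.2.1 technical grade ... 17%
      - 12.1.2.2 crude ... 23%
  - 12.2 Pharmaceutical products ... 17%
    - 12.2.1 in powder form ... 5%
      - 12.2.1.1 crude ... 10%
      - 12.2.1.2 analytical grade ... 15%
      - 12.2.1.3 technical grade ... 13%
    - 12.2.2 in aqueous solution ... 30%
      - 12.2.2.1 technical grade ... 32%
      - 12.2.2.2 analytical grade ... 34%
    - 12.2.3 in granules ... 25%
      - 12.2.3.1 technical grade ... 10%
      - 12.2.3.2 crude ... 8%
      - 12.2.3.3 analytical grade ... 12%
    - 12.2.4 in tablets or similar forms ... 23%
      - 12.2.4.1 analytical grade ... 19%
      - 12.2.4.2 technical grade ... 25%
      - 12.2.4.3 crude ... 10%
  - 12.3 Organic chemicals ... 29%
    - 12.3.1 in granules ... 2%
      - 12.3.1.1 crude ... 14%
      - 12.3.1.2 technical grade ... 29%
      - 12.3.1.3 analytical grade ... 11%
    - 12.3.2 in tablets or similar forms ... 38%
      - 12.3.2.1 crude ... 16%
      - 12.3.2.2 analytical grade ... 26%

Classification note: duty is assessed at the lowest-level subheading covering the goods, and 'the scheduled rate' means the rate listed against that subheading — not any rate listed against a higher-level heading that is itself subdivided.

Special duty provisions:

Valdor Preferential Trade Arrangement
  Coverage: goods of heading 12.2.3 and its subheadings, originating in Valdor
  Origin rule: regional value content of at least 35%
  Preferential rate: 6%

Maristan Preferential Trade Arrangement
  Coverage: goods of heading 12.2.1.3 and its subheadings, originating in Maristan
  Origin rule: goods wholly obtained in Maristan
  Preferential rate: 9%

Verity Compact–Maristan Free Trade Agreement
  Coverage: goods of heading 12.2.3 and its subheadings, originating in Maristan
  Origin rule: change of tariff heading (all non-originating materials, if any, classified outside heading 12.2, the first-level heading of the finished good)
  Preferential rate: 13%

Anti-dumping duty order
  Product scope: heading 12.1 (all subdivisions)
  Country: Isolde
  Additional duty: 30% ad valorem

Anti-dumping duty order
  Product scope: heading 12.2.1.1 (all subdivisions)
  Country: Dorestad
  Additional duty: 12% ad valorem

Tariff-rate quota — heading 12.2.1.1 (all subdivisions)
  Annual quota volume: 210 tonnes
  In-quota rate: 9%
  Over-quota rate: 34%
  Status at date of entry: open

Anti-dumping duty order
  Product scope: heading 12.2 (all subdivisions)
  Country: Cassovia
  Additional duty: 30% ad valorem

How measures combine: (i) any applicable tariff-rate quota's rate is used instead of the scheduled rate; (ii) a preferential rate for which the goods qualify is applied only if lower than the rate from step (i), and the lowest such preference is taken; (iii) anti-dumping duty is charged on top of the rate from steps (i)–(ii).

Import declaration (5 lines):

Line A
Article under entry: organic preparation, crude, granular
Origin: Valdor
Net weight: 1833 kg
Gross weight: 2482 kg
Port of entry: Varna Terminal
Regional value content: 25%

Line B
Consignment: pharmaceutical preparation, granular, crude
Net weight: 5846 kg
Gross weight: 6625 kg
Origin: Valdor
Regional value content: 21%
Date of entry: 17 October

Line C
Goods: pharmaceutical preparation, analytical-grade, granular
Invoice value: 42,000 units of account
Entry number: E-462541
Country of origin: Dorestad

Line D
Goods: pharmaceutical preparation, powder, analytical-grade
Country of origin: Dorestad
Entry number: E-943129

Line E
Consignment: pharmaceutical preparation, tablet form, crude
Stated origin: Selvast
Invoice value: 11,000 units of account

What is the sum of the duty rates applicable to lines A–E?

Line A: organic → 12.3; granular → 12.3.1; crude → 12.3.1.1. Scheduled 14%. Valdor agreement on 12.2.3: 12.3.1.1 not covered. → 14%.
Line B: pharmaceutical → 12.2; granular → 12.2.3; crude → 12.2.3.2. Scheduled 8%. Valdor agreement on 12.2.3: RVC < 35%. → 8%.
Line C: pharmaceutical → 12.2; granular → 12.2.3; analytical-grade → 12.2.3.3. Scheduled 12%. No special measure applies. → 12%.
Line D: pharmaceutical → 12.2; powder → 12.2.1; analytical-grade → 12.2.1.2. Scheduled 15%. No special measure applies. → 15%.
Line E: pharmaceutical → 12.2; tablet form → 12.2.4; crude → 12.2.4.3. Scheduled 10%. No special measure applies. → 10%.
Sum: 14% + 8% + 12% + 15% + 10% = 59%.

59%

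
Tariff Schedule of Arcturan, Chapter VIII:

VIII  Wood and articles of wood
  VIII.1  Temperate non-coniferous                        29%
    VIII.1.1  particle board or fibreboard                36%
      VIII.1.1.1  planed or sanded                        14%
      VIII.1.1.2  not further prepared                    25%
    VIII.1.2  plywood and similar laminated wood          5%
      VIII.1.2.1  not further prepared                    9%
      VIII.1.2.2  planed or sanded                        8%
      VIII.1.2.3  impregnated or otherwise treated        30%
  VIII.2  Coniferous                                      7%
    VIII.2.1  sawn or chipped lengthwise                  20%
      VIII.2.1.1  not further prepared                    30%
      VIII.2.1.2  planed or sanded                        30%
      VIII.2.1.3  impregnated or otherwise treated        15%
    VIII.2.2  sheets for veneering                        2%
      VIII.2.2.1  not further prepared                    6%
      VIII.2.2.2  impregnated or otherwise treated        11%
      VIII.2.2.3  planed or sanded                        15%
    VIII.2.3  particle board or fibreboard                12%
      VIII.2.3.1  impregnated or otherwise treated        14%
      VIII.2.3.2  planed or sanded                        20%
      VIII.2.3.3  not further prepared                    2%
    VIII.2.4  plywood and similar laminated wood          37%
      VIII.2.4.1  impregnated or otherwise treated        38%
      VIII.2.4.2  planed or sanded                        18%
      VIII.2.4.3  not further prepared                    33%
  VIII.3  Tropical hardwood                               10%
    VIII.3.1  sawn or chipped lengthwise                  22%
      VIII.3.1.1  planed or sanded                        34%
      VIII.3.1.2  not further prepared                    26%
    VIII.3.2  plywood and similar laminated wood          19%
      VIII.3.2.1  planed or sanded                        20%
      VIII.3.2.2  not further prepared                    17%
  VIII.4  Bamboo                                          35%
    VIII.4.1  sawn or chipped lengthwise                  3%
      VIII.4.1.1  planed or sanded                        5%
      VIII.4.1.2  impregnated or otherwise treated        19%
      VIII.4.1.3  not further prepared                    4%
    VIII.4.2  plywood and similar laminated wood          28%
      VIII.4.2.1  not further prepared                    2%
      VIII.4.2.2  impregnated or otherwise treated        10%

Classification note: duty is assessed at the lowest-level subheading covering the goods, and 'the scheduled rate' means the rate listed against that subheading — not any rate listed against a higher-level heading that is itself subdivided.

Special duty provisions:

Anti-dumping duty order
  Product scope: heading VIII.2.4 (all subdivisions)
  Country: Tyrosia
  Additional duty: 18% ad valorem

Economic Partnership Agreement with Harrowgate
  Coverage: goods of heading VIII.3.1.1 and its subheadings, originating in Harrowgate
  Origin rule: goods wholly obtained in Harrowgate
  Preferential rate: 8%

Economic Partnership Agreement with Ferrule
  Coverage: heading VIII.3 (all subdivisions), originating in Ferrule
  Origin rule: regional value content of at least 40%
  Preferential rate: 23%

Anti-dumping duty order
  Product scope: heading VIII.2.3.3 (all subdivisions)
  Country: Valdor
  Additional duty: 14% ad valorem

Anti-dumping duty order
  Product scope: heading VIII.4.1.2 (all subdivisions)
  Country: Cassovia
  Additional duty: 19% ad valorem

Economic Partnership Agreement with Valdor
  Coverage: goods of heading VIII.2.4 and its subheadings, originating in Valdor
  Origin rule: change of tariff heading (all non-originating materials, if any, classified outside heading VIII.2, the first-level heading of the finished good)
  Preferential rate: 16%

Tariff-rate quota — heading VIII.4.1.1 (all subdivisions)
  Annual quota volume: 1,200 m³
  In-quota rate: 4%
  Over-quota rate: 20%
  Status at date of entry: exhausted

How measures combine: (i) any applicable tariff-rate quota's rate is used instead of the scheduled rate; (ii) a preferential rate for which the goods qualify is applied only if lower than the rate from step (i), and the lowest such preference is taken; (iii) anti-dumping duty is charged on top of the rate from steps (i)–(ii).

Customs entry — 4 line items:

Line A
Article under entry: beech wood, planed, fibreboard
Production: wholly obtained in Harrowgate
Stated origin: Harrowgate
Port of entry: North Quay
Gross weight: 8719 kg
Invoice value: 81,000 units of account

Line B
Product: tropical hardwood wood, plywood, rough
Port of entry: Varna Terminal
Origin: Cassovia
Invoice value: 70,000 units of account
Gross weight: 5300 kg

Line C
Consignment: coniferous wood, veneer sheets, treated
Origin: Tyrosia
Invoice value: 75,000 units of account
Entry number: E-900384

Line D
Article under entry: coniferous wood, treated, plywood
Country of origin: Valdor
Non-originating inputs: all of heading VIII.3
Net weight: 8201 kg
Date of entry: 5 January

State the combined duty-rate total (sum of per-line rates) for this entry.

Line A: beech → VIII.1; fibreboard → VIII.1.1; planed → VIII.1.1.1. Scheduled 14%. Harrowgate agreement on VIII.3.1.1: VIII.1.1.1 not covered. → 14%.
Line B: tropical hardwood → VIII.3; plywood → VIII.3.2; rough → VIII.3.2.2. Scheduled 17%. No special measure applies. → 17%.
Line C: coniferous → VIII.2; veneer sheets → VIII.2.2; treated → VIII.2.2.2. Scheduled 11%. No special measure applies. → 11%.
Line D: coniferous → VIII.2; plywood → VIII.2.4; treated → VIII.2.4.1. Scheduled 38%. Valdor agreement on VIII.2.4: CTH met → 16% available; preferential 16%. → 16%.
Sum: 14% + 17% + 11% + 16% = 58%.

58%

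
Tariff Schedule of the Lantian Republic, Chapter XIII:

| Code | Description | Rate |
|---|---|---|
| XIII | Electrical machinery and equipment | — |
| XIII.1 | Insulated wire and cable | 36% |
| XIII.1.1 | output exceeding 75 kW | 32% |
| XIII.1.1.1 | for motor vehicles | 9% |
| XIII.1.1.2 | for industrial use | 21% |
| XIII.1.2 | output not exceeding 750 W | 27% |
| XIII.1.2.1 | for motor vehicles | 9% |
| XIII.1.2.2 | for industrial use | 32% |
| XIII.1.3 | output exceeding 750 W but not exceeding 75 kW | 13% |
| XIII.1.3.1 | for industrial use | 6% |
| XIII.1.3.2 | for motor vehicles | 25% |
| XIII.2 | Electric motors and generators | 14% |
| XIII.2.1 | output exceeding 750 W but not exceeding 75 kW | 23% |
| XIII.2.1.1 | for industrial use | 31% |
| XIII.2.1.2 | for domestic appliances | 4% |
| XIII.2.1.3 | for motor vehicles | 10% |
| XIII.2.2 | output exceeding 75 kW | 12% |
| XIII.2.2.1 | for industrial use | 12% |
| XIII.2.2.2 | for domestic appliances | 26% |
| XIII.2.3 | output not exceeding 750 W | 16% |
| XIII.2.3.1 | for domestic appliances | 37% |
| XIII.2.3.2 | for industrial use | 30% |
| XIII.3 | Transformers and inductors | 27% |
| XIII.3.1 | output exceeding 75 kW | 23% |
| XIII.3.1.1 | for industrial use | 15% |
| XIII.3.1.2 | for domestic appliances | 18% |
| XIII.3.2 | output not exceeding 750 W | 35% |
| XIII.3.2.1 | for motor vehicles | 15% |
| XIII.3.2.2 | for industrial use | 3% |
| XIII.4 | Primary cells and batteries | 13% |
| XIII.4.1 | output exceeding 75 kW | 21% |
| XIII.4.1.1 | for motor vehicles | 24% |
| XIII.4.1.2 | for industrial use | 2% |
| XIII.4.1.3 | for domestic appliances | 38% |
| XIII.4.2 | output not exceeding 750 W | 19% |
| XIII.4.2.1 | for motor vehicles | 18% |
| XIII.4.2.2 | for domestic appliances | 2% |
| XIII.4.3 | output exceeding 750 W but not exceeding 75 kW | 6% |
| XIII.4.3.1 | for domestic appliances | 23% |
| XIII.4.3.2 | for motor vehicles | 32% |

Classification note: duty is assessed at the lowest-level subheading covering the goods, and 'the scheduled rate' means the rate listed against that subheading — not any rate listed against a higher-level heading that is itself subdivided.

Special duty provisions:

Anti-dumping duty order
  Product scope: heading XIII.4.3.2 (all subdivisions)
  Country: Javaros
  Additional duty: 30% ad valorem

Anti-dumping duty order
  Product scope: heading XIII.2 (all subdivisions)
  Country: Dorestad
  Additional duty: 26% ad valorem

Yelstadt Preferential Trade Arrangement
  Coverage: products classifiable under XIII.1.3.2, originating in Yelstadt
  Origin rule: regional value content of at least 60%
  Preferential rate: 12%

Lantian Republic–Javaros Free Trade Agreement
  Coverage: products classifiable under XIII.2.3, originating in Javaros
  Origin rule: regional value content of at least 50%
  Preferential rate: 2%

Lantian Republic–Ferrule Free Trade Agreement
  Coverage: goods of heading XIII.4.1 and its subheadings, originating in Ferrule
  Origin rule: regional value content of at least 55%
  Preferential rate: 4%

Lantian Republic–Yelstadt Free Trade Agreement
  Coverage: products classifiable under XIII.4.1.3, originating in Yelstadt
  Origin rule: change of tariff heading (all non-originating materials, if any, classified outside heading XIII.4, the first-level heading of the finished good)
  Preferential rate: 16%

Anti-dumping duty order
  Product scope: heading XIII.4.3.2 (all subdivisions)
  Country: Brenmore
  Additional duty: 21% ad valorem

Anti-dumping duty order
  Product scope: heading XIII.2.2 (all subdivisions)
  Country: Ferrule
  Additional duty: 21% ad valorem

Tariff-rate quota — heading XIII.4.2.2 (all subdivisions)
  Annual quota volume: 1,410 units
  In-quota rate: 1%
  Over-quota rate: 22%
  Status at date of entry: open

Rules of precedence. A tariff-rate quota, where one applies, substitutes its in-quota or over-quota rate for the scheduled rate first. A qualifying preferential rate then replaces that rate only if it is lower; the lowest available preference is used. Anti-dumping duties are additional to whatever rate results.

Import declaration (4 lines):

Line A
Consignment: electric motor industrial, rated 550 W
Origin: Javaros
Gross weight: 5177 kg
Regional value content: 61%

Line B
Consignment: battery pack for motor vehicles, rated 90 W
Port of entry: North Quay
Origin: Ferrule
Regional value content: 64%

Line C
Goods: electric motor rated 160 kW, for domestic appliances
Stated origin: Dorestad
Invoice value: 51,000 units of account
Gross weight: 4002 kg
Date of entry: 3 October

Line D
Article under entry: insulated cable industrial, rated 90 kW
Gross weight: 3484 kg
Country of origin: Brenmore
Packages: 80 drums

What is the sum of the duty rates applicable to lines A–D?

93%

Line A: electric motor → XIII.2; rated 550 W → XIII.2.3; industrial → XIII.2.3.2. Scheduled 30%. Javaros agreement on XIII.2.3: RVC ≥ 50% → 2% available; preferential 2%. → 2%.
Line B: battery pack → XIII.4; rated 90 W → XIII.4.2; for motor vehicles → XIII.4.2.1. Scheduled 18%. Ferrule agreement on XIII.4.1: XIII.4.2.1 not covered. → 18%.
Line C: electric motor → XIII.2; rated 160 kW → XIII.2.2; for domestic appliances → XIII.2.2.2. Scheduled 26%. anti-dumping (Dorestad, XIII.2): +26%; total 26% + 26% = 52%. → 52%.
Line D: insulated cable → XIII.1; rated 90 kW → XIII.1.1; industrial → XIII.1.1.2. Scheduled 21%. No special measure applies. → 21%.
Sum: 2% + 18% + 52% + 21% = 93%.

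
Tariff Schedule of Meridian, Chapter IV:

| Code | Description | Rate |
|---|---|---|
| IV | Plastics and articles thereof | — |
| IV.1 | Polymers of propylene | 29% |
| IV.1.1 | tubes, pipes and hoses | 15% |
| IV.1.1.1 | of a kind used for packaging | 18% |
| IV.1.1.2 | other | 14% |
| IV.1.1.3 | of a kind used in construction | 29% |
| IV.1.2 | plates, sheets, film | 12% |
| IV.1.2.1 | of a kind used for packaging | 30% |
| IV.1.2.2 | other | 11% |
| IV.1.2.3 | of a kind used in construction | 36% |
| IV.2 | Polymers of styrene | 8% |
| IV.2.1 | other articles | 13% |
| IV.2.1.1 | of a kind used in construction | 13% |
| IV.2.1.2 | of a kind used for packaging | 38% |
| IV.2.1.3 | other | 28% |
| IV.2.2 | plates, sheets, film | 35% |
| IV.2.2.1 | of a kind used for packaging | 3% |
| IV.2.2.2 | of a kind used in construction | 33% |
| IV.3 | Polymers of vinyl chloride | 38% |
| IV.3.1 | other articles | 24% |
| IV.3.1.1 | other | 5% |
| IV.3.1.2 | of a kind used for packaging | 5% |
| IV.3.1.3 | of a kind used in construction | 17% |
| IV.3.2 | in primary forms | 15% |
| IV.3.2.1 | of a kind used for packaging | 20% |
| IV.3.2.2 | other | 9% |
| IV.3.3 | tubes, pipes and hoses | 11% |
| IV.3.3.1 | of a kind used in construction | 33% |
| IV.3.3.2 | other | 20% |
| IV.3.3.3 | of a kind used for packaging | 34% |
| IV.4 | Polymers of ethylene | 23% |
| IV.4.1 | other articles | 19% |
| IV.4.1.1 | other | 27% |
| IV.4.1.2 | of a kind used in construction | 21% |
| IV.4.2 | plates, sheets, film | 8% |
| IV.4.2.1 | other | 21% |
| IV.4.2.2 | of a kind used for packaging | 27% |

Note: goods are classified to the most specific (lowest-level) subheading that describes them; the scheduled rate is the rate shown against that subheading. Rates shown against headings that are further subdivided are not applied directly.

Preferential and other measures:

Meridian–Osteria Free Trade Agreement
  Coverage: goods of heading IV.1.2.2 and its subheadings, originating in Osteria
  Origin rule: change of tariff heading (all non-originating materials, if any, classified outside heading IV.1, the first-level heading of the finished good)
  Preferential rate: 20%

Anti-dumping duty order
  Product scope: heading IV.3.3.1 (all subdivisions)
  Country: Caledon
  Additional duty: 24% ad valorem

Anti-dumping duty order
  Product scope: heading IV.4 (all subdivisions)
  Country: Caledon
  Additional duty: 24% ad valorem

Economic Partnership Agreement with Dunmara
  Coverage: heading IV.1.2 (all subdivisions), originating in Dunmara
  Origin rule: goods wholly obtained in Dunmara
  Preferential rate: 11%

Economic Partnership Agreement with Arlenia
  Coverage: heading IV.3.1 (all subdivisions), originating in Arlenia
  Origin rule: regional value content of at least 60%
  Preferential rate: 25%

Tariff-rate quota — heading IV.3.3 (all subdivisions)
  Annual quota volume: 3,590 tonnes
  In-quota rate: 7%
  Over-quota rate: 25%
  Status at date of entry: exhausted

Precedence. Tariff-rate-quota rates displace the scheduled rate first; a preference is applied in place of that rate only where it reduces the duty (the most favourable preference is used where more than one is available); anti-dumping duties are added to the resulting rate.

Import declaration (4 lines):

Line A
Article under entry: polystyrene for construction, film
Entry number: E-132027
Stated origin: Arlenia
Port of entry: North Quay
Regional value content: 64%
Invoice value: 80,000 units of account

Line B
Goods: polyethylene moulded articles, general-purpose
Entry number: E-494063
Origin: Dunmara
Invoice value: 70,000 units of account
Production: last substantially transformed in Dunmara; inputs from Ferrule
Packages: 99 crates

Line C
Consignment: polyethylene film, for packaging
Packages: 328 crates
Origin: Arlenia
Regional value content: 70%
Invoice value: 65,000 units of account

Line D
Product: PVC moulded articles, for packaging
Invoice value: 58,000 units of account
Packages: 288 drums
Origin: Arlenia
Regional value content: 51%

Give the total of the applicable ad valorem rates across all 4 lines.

92%

Line A: polystyrene → IV.2; film → IV.2.2; for construction → IV.2.2.2. Scheduled 33%. Arlenia agreement on IV.3.1: IV.2.2.2 not covered. → 33%.
Line B: polyethylene → IV.4; moulded articles → IV.4.1; general-purpose → IV.4.1.1. Scheduled 27%. Dunmara agreement on IV.1.2: IV.4.1.1 not covered. → 27%.
Line C: polyethylene → IV.4; film → IV.4.2; for packaging → IV.4.2.2. Scheduled 27%. Arlenia agreement on IV.3.1: IV.4.2.2 not covered. → 27%.
Line D: PVC → IV.3; moulded articles → IV.3.1; for packaging → IV.3.1.2. Scheduled 5%. Arlenia agreement on IV.3.1: RVC < 60%. → 5%.
Sum: 33% + 27% + 27% + 5% = 92%.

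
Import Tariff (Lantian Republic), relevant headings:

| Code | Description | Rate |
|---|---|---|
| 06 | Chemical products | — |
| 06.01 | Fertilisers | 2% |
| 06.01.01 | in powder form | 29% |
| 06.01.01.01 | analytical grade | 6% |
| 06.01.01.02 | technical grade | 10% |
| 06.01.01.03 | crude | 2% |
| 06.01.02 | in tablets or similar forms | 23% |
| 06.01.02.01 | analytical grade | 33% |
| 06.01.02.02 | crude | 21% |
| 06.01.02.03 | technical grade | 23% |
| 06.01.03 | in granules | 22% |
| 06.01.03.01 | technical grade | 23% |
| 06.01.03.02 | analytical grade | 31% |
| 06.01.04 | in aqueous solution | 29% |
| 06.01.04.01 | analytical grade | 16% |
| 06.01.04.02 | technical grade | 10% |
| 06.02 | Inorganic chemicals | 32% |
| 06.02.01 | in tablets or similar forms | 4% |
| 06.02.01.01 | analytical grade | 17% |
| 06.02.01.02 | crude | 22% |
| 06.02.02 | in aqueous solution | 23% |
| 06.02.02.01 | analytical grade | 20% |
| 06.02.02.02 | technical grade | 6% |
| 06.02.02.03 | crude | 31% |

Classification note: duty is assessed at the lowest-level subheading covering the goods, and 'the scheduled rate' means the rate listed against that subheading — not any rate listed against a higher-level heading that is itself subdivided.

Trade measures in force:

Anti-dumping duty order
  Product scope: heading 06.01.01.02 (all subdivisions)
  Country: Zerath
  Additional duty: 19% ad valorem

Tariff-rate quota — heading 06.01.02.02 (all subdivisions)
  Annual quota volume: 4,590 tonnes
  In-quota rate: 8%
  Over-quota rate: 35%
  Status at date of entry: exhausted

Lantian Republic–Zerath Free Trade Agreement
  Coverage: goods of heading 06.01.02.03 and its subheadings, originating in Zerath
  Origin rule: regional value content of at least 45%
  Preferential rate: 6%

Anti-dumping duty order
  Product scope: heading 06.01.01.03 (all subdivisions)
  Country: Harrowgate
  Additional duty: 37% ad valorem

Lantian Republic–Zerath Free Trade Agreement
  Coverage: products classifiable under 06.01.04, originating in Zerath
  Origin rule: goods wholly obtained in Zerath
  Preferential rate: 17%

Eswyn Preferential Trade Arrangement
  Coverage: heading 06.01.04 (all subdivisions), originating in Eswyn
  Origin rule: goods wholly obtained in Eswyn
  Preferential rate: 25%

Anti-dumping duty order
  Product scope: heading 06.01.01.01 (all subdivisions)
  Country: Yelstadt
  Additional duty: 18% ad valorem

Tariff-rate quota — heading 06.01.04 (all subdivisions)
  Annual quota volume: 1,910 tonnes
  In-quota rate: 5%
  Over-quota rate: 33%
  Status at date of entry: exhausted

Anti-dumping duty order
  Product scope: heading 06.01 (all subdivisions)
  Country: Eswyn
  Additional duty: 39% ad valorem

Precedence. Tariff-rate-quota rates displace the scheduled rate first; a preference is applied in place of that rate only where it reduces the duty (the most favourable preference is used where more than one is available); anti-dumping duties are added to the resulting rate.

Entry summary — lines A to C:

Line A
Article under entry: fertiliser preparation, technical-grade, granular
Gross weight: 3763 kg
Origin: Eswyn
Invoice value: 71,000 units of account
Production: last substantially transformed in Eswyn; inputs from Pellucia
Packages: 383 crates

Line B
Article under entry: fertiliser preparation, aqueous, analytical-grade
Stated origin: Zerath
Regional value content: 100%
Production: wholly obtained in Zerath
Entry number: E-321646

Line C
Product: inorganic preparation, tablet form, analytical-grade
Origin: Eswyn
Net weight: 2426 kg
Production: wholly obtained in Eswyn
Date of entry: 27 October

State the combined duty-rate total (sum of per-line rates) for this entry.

Line A: fertiliser → 06.01; granular → 06.01.03; technical-grade → 06.01.03.01. Scheduled 23%. Eswyn agreement on 06.01.04: 06.01.03.01 not covered; anti-dumping (Eswyn, 06.01): +39%; total 23% + 39% = 62%. → 62%.
Line B: fertiliser → 06.01; aqueous → 06.01.04; analytical-grade → 06.01.04.01. Scheduled 16%. quota on 06.01.04 exhausted → over-quota 33%; Zerath agreement on 06.01.02.03: 06.01.04.01 not covered; Zerath agreement on 06.01.04: wholly obtained → 17% available; preferential 17%. → 17%.
Line C: inorganic → 06.02; tablet form → 06.02.01; analytical-grade → 06.02.01.01. Scheduled 17%. Eswyn agreement on 06.01.04: 06.02.01.01 not covered. → 17%.
Sum: 62% + 17% + 17% = 96%.

96%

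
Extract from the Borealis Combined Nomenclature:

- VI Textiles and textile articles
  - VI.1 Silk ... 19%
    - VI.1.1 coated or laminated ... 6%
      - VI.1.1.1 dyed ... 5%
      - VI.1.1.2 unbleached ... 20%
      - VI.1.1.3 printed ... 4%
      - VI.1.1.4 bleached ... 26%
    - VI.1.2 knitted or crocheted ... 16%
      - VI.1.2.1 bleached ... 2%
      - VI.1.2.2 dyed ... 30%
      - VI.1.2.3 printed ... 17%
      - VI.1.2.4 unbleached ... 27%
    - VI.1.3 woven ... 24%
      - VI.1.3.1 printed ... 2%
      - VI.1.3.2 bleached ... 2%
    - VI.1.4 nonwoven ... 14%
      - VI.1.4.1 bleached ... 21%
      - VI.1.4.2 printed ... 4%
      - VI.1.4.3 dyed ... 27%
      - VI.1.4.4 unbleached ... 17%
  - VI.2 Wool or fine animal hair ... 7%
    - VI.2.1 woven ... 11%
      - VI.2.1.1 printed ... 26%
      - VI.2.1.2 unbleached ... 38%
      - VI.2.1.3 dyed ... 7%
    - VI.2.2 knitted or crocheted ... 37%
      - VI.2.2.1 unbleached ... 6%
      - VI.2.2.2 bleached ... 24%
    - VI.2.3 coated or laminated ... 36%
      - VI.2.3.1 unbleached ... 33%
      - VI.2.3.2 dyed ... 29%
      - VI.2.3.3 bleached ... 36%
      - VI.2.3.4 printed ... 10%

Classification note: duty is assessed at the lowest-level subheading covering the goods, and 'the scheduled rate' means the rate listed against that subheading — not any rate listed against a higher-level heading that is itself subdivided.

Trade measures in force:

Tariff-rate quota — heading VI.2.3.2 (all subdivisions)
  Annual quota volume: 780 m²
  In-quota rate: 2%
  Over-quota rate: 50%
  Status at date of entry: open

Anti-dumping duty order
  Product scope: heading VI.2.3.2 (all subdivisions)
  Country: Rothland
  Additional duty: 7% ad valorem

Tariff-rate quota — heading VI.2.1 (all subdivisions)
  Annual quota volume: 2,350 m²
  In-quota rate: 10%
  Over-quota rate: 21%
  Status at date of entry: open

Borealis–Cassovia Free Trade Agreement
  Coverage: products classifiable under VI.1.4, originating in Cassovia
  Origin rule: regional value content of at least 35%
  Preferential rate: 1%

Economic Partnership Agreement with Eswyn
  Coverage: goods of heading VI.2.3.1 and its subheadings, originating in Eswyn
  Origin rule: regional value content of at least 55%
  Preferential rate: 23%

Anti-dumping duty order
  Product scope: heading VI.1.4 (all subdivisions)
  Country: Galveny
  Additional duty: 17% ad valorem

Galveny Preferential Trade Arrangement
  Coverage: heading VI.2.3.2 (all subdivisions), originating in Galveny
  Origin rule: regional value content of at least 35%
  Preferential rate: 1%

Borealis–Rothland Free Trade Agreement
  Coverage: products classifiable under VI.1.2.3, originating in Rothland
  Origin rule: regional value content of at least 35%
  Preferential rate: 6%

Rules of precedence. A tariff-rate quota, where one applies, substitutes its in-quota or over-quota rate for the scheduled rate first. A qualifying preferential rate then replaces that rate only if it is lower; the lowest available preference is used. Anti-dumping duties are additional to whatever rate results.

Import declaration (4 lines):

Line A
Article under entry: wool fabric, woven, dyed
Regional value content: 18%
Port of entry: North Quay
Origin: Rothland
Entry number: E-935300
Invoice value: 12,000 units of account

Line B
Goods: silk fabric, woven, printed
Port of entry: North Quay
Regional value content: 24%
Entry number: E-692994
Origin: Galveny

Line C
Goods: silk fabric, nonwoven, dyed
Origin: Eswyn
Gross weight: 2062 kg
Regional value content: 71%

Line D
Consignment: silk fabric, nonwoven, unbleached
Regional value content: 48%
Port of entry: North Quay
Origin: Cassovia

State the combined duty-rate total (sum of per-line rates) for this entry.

40%

Line A: wool → VI.2; woven → VI.2.1; dyed → VI.2.1.3. Scheduled 7%. quota on VI.2.1 open → in-quota 10%; Rothland agreement on VI.1.2.3: VI.2.1.3 not covered. → 10%.
Line B: silk → VI.1; woven → VI.1.3; printed → VI.1.3.1. Scheduled 2%. Galveny agreement on VI.2.3.2: VI.1.3.1 not covered. → 2%.
Line C: silk → VI.1; nonwoven → VI.1.4; dyed → VI.1.4.3. Scheduled 27%. Eswyn agreement on VI.2.3.1: VI.1.4.3 not covered. → 27%.
Line D: silk → VI.1; nonwoven → VI.1.4; unbleached → VI.1.4.4. Scheduled 17%. Cassovia agreement on VI.1.4: RVC ≥ 35% → 1% available; preferential 1%. → 1%.
Sum: 10% + 2% + 27% + 1% = 40%.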